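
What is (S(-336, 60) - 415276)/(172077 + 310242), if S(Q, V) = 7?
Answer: -46141/53591 ≈ -0.86098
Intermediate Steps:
(S(-336, 60) - 415276)/(172077 + 310242) = (7 - 415276)/(172077 + 310242) = -415269/482319 = -415269*1/482319 = -46141/53591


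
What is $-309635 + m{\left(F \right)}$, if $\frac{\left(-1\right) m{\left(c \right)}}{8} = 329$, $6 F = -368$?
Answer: $-312267$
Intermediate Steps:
$F = - \frac{184}{3}$ ($F = \frac{1}{6} \left(-368\right) = - \frac{184}{3} \approx -61.333$)
$m{\left(c \right)} = -2632$ ($m{\left(c \right)} = \left(-8\right) 329 = -2632$)
$-309635 + m{\left(F \right)} = -309635 - 2632 = -312267$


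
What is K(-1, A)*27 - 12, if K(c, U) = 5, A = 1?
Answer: 123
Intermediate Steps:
K(-1, A)*27 - 12 = 5*27 - 12 = 135 - 12 = 123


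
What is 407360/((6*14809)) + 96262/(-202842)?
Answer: 104627759/25456671 ≈ 4.1100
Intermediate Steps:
407360/((6*14809)) + 96262/(-202842) = 407360/88854 + 96262*(-1/202842) = 407360*(1/88854) - 48131/101421 = 203680/44427 - 48131/101421 = 104627759/25456671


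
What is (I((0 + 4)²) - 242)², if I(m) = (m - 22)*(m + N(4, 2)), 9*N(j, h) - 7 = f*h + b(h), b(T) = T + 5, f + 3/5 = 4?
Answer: 27857284/225 ≈ 1.2381e+5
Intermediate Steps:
f = 17/5 (f = -⅗ + 4 = 17/5 ≈ 3.4000)
b(T) = 5 + T
N(j, h) = 4/3 + 22*h/45 (N(j, h) = 7/9 + (17*h/5 + (5 + h))/9 = 7/9 + (5 + 22*h/5)/9 = 7/9 + (5/9 + 22*h/45) = 4/3 + 22*h/45)
I(m) = (-22 + m)*(104/45 + m) (I(m) = (m - 22)*(m + (4/3 + (22/45)*2)) = (-22 + m)*(m + (4/3 + 44/45)) = (-22 + m)*(m + 104/45) = (-22 + m)*(104/45 + m))
(I((0 + 4)²) - 242)² = ((-2288/45 + ((0 + 4)²)² - 886*(0 + 4)²/45) - 242)² = ((-2288/45 + (4²)² - 886/45*4²) - 242)² = ((-2288/45 + 16² - 886/45*16) - 242)² = ((-2288/45 + 256 - 14176/45) - 242)² = (-1648/15 - 242)² = (-5278/15)² = 27857284/225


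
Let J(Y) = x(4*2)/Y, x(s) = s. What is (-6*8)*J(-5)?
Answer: 384/5 ≈ 76.800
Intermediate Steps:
J(Y) = 8/Y (J(Y) = (4*2)/Y = 8/Y)
(-6*8)*J(-5) = (-6*8)*(8/(-5)) = -384*(-1)/5 = -48*(-8/5) = 384/5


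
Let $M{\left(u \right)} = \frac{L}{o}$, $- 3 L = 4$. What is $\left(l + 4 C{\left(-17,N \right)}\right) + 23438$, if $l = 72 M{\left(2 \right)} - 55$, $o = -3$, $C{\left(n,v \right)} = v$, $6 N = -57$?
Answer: $23377$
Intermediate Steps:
$N = - \frac{19}{2}$ ($N = \frac{1}{6} \left(-57\right) = - \frac{19}{2} \approx -9.5$)
$L = - \frac{4}{3}$ ($L = \left(- \frac{1}{3}\right) 4 = - \frac{4}{3} \approx -1.3333$)
$M{\left(u \right)} = \frac{4}{9}$ ($M{\left(u \right)} = - \frac{4}{3 \left(-3\right)} = \left(- \frac{4}{3}\right) \left(- \frac{1}{3}\right) = \frac{4}{9}$)
$l = -23$ ($l = 72 \cdot \frac{4}{9} - 55 = 32 - 55 = -23$)
$\left(l + 4 C{\left(-17,N \right)}\right) + 23438 = \left(-23 + 4 \left(- \frac{19}{2}\right)\right) + 23438 = \left(-23 - 38\right) + 23438 = -61 + 23438 = 23377$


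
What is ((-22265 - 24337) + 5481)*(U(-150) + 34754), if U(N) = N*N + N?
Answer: -2348173584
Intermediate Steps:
U(N) = N + N² (U(N) = N² + N = N + N²)
((-22265 - 24337) + 5481)*(U(-150) + 34754) = ((-22265 - 24337) + 5481)*(-150*(1 - 150) + 34754) = (-46602 + 5481)*(-150*(-149) + 34754) = -41121*(22350 + 34754) = -41121*57104 = -2348173584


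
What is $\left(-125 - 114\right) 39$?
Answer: $-9321$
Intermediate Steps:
$\left(-125 - 114\right) 39 = \left(-239\right) 39 = -9321$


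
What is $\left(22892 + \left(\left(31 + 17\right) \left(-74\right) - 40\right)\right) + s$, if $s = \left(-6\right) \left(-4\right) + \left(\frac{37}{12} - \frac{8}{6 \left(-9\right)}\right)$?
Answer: $\frac{2087341}{108} \approx 19327.0$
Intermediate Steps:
$s = \frac{2941}{108}$ ($s = 24 + \left(37 \cdot \frac{1}{12} - \frac{8}{-54}\right) = 24 + \left(\frac{37}{12} - - \frac{4}{27}\right) = 24 + \left(\frac{37}{12} + \frac{4}{27}\right) = 24 + \frac{349}{108} = \frac{2941}{108} \approx 27.231$)
$\left(22892 + \left(\left(31 + 17\right) \left(-74\right) - 40\right)\right) + s = \left(22892 + \left(\left(31 + 17\right) \left(-74\right) - 40\right)\right) + \frac{2941}{108} = \left(22892 + \left(48 \left(-74\right) - 40\right)\right) + \frac{2941}{108} = \left(22892 - 3592\right) + \frac{2941}{108} = 19300 + \frac{2941}{108} = \frac{2087341}{108}$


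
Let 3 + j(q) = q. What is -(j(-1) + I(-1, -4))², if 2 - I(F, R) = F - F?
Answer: -4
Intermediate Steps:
j(q) = -3 + q
I(F, R) = 2 (I(F, R) = 2 - (F - F) = 2 - 1*0 = 2 + 0 = 2)
-(j(-1) + I(-1, -4))² = -((-3 - 1) + 2)² = -(-4 + 2)² = -1*(-2)² = -1*4 = -4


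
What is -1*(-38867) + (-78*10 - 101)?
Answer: 37986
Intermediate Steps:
-1*(-38867) + (-78*10 - 101) = 38867 + (-780 - 101) = 38867 - 881 = 37986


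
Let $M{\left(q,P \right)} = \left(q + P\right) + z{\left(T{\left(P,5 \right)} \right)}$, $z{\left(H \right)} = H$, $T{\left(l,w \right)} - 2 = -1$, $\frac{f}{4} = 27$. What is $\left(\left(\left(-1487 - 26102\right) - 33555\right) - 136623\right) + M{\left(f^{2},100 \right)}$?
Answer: $-186002$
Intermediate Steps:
$f = 108$ ($f = 4 \cdot 27 = 108$)
$T{\left(l,w \right)} = 1$ ($T{\left(l,w \right)} = 2 - 1 = 1$)
$M{\left(q,P \right)} = 1 + P + q$ ($M{\left(q,P \right)} = \left(q + P\right) + 1 = \left(P + q\right) + 1 = 1 + P + q$)
$\left(\left(\left(-1487 - 26102\right) - 33555\right) - 136623\right) + M{\left(f^{2},100 \right)} = \left(\left(\left(-1487 - 26102\right) - 33555\right) - 136623\right) + \left(1 + 100 + 108^{2}\right) = \left(\left(\left(-1487 - 26102\right) - 33555\right) - 136623\right) + \left(1 + 100 + 11664\right) = \left(\left(-27589 - 33555\right) - 136623\right) + 11765 = \left(-61144 - 136623\right) + 11765 = -197767 + 11765 = -186002$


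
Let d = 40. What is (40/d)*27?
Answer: 27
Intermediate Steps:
(40/d)*27 = (40/40)*27 = (40*(1/40))*27 = 1*27 = 27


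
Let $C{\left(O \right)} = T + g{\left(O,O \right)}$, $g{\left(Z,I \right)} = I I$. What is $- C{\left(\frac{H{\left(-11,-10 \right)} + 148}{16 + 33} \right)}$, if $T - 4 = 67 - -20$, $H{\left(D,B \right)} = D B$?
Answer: $- \frac{285055}{2401} \approx -118.72$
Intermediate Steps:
$H{\left(D,B \right)} = B D$
$g{\left(Z,I \right)} = I^{2}$
$T = 91$ ($T = 4 + \left(67 - -20\right) = 4 + \left(67 + 20\right) = 4 + 87 = 91$)
$C{\left(O \right)} = 91 + O^{2}$
$- C{\left(\frac{H{\left(-11,-10 \right)} + 148}{16 + 33} \right)} = - (91 + \left(\frac{\left(-10\right) \left(-11\right) + 148}{16 + 33}\right)^{2}) = - (91 + \left(\frac{110 + 148}{49}\right)^{2}) = - (91 + \left(258 \cdot \frac{1}{49}\right)^{2}) = - (91 + \left(\frac{258}{49}\right)^{2}) = - (91 + \frac{66564}{2401}) = \left(-1\right) \frac{285055}{2401} = - \frac{285055}{2401}$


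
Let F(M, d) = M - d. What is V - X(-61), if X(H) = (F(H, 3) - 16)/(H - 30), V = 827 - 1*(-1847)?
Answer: 243254/91 ≈ 2673.1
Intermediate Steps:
V = 2674 (V = 827 + 1847 = 2674)
X(H) = (-19 + H)/(-30 + H) (X(H) = ((H - 1*3) - 16)/(H - 30) = ((H - 3) - 16)/(-30 + H) = ((-3 + H) - 16)/(-30 + H) = (-19 + H)/(-30 + H))
V - X(-61) = 2674 - (-19 - 61)/(-30 - 61) = 2674 - (-80)/(-91) = 2674 - (-1)*(-80)/91 = 2674 - 1*80/91 = 2674 - 80/91 = 243254/91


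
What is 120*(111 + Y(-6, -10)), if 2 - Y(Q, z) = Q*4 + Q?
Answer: 17160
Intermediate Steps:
Y(Q, z) = 2 - 5*Q (Y(Q, z) = 2 - (Q*4 + Q) = 2 - (4*Q + Q) = 2 - 5*Q)
120*(111 + Y(-6, -10)) = 120*(111 + (2 - 5*(-6))) = 120*(111 + (2 + 30)) = 120*(111 + 32) = 120*143 = 17160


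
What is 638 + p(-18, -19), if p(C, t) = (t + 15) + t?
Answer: 615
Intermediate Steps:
p(C, t) = 15 + 2*t (p(C, t) = (15 + t) + t = 15 + 2*t)
638 + p(-18, -19) = 638 + (15 + 2*(-19)) = 638 + (15 - 38) = 638 - 23 = 615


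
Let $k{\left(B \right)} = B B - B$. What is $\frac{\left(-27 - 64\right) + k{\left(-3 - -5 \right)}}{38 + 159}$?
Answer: $- \frac{89}{197} \approx -0.45178$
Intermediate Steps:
$k{\left(B \right)} = B^{2} - B$
$\frac{\left(-27 - 64\right) + k{\left(-3 - -5 \right)}}{38 + 159} = \frac{\left(-27 - 64\right) + \left(-3 - -5\right) \left(-1 - -2\right)}{38 + 159} = \frac{\left(-27 - 64\right) + \left(-3 + 5\right) \left(-1 + \left(-3 + 5\right)\right)}{197} = \left(-91 + 2 \left(-1 + 2\right)\right) \frac{1}{197} = \left(-91 + 2 \cdot 1\right) \frac{1}{197} = \left(-91 + 2\right) \frac{1}{197} = \left(-89\right) \frac{1}{197} = - \frac{89}{197}$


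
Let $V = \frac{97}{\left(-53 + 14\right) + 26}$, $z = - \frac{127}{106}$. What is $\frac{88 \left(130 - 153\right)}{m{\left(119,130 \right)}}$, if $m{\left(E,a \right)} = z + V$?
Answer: $\frac{2789072}{11933} \approx 233.73$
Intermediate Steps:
$z = - \frac{127}{106}$ ($z = \left(-127\right) \frac{1}{106} = - \frac{127}{106} \approx -1.1981$)
$V = - \frac{97}{13}$ ($V = \frac{97}{-39 + 26} = \frac{97}{-13} = 97 \left(- \frac{1}{13}\right) = - \frac{97}{13} \approx -7.4615$)
$m{\left(E,a \right)} = - \frac{11933}{1378}$ ($m{\left(E,a \right)} = - \frac{127}{106} - \frac{97}{13} = - \frac{11933}{1378}$)
$\frac{88 \left(130 - 153\right)}{m{\left(119,130 \right)}} = \frac{88 \left(130 - 153\right)}{- \frac{11933}{1378}} = 88 \left(-23\right) \left(- \frac{1378}{11933}\right) = \left(-2024\right) \left(- \frac{1378}{11933}\right) = \frac{2789072}{11933}$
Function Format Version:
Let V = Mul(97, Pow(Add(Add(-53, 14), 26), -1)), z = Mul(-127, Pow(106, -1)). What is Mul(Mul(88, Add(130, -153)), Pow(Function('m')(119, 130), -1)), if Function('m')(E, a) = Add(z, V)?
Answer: Rational(2789072, 11933) ≈ 233.73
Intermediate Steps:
z = Rational(-127, 106) (z = Mul(-127, Rational(1, 106)) = Rational(-127, 106) ≈ -1.1981)
V = Rational(-97, 13) (V = Mul(97, Pow(Add(-39, 26), -1)) = Mul(97, Pow(-13, -1)) = Mul(97, Rational(-1, 13)) = Rational(-97, 13) ≈ -7.4615)
Function('m')(E, a) = Rational(-11933, 1378) (Function('m')(E, a) = Add(Rational(-127, 106), Rational(-97, 13)) = Rational(-11933, 1378))
Mul(Mul(88, Add(130, -153)), Pow(Function('m')(119, 130), -1)) = Mul(Mul(88, Add(130, -153)), Pow(Rational(-11933, 1378), -1)) = Mul(Mul(88, -23), Rational(-1378, 11933)) = Mul(-2024, Rational(-1378, 11933)) = Rational(2789072, 11933)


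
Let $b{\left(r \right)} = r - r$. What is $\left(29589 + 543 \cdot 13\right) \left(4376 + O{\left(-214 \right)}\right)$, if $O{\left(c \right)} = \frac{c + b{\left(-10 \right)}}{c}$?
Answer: $160408296$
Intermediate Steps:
$b{\left(r \right)} = 0$
$O{\left(c \right)} = 1$ ($O{\left(c \right)} = \frac{c + 0}{c} = \frac{c}{c} = 1$)
$\left(29589 + 543 \cdot 13\right) \left(4376 + O{\left(-214 \right)}\right) = \left(29589 + 543 \cdot 13\right) \left(4376 + 1\right) = \left(29589 + 7059\right) 4377 = 36648 \cdot 4377 = 160408296$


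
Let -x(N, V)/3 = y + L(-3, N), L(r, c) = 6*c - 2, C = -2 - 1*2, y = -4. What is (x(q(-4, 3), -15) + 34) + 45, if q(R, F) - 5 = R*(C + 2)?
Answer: -137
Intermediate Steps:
C = -4 (C = -2 - 2 = -4)
L(r, c) = -2 + 6*c
q(R, F) = 5 - 2*R (q(R, F) = 5 + R*(-4 + 2) = 5 + R*(-2) = 5 - 2*R)
x(N, V) = 18 - 18*N (x(N, V) = -3*(-4 + (-2 + 6*N)) = -3*(-6 + 6*N) = 18 - 18*N)
(x(q(-4, 3), -15) + 34) + 45 = ((18 - 18*(5 - 2*(-4))) + 34) + 45 = ((18 - 18*(5 + 8)) + 34) + 45 = ((18 - 18*13) + 34) + 45 = ((18 - 234) + 34) + 45 = (-216 + 34) + 45 = -182 + 45 = -137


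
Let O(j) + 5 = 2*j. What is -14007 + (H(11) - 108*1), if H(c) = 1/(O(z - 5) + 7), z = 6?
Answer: -56459/4 ≈ -14115.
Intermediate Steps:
O(j) = -5 + 2*j
H(c) = ¼ (H(c) = 1/((-5 + 2*(6 - 5)) + 7) = 1/((-5 + 2*1) + 7) = 1/((-5 + 2) + 7) = 1/(-3 + 7) = 1/4 = ¼)
-14007 + (H(11) - 108*1) = -14007 + (¼ - 108*1) = -14007 + (¼ - 108) = -14007 - 431/4 = -56459/4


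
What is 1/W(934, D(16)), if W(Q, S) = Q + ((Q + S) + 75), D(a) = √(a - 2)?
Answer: 1943/3775235 - √14/3775235 ≈ 0.00051368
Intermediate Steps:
D(a) = √(-2 + a)
W(Q, S) = 75 + S + 2*Q (W(Q, S) = Q + (75 + Q + S) = 75 + S + 2*Q)
1/W(934, D(16)) = 1/(75 + √(-2 + 16) + 2*934) = 1/(75 + √14 + 1868) = 1/(1943 + √14)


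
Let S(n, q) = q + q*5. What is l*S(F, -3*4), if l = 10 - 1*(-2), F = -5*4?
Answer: -864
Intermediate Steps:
F = -20
S(n, q) = 6*q (S(n, q) = q + 5*q = 6*q)
l = 12 (l = 10 + 2 = 12)
l*S(F, -3*4) = 12*(6*(-3*4)) = 12*(6*(-12)) = 12*(-72) = -864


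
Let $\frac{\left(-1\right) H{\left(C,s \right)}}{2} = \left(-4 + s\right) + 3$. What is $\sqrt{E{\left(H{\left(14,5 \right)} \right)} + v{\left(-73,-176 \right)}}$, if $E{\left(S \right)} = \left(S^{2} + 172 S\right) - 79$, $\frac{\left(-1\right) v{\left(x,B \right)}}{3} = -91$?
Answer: $i \sqrt{1118} \approx 33.437 i$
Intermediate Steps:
$v{\left(x,B \right)} = 273$ ($v{\left(x,B \right)} = \left(-3\right) \left(-91\right) = 273$)
$H{\left(C,s \right)} = 2 - 2 s$ ($H{\left(C,s \right)} = - 2 \left(\left(-4 + s\right) + 3\right) = - 2 \left(-1 + s\right) = 2 - 2 s$)
$E{\left(S \right)} = -79 + S^{2} + 172 S$
$\sqrt{E{\left(H{\left(14,5 \right)} \right)} + v{\left(-73,-176 \right)}} = \sqrt{\left(-79 + \left(2 - 10\right)^{2} + 172 \left(2 - 10\right)\right) + 273} = \sqrt{\left(-79 + \left(-8\right)^{2} + 172 \left(-8\right)\right) + 273} = \sqrt{\left(-79 + 64 - 1376\right) + 273} = \sqrt{-1391 + 273} = \sqrt{-1118} = i \sqrt{1118}$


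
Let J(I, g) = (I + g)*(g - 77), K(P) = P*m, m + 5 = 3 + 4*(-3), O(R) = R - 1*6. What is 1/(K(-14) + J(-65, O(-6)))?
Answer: 1/7049 ≈ 0.00014186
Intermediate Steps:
O(R) = -6 + R (O(R) = R - 6 = -6 + R)
m = -14 (m = -5 + (3 + 4*(-3)) = -5 + (3 - 12) = -5 - 9 = -14)
K(P) = -14*P (K(P) = P*(-14) = -14*P)
J(I, g) = (-77 + g)*(I + g) (J(I, g) = (I + g)*(-77 + g) = (-77 + g)*(I + g))
1/(K(-14) + J(-65, O(-6))) = 1/(-14*(-14) + ((-6 - 6)² - 77*(-65) - 77*(-6 - 6) - 65*(-6 - 6))) = 1/(196 + ((-12)² + 5005 - 77*(-12) - 65*(-12))) = 1/(196 + (144 + 5005 + 924 + 780)) = 1/(196 + 6853) = 1/7049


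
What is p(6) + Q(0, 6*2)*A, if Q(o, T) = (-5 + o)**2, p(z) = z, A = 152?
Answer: 3806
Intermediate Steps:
p(6) + Q(0, 6*2)*A = 6 + (-5 + 0)**2*152 = 6 + (-5)**2*152 = 6 + 25*152 = 6 + 3800 = 3806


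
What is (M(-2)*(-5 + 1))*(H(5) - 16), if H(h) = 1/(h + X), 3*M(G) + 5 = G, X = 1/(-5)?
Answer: -2653/18 ≈ -147.39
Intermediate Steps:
X = -⅕ ≈ -0.20000
M(G) = -5/3 + G/3
H(h) = 1/(-⅕ + h) (H(h) = 1/(h - ⅕) = 1/(-⅕ + h))
(M(-2)*(-5 + 1))*(H(5) - 16) = ((-5/3 + (⅓)*(-2))*(-5 + 1))*(5/(-1 + 5*5) - 16) = ((-5/3 - ⅔)*(-4))*(5/(-1 + 25) - 16) = (-7/3*(-4))*(5/24 - 16) = 28*(5*(1/24) - 16)/3 = 28*(5/24 - 16)/3 = (28/3)*(-379/24) = -2653/18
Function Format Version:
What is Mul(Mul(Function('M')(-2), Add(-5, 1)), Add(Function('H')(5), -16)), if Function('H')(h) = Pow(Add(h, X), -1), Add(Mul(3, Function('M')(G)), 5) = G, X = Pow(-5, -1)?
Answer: Rational(-2653, 18) ≈ -147.39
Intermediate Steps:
X = Rational(-1, 5) ≈ -0.20000
Function('M')(G) = Add(Rational(-5, 3), Mul(Rational(1, 3), G))
Function('H')(h) = Pow(Add(Rational(-1, 5), h), -1) (Function('H')(h) = Pow(Add(h, Rational(-1, 5)), -1) = Pow(Add(Rational(-1, 5), h), -1))
Mul(Mul(Function('M')(-2), Add(-5, 1)), Add(Function('H')(5), -16)) = Mul(Mul(Add(Rational(-5, 3), Mul(Rational(1, 3), -2)), Add(-5, 1)), Add(Mul(5, Pow(Add(-1, Mul(5, 5)), -1)), -16)) = Mul(Mul(Add(Rational(-5, 3), Rational(-2, 3)), -4), Add(Mul(5, Pow(Add(-1, 25), -1)), -16)) = Mul(Mul(Rational(-7, 3), -4), Add(Mul(5, Pow(24, -1)), -16)) = Mul(Rational(28, 3), Add(Mul(5, Rational(1, 24)), -16)) = Mul(Rational(28, 3), Add(Rational(5, 24), -16)) = Mul(Rational(28, 3), Rational(-379, 24)) = Rational(-2653, 18)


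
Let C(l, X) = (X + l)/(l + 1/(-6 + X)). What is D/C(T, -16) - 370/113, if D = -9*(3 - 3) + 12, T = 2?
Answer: -43067/8701 ≈ -4.9497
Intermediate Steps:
D = 12 (D = -9*0 + 12 = 0 + 12 = 12)
C(l, X) = (X + l)/(l + 1/(-6 + X))
D/C(T, -16) - 370/113 = 12/((((-16)**2 - 6*(-16) - 6*2 - 16*2)/(1 - 6*2 - 16*2))) - 370/113 = 12/(((256 + 96 - 12 - 32)/(1 - 12 - 32))) - 370*1/113 = 12/((308/(-43))) - 370/113 = 12/((-1/43*308)) - 370/113 = 12/(-308/43) - 370/113 = 12*(-43/308) - 370/113 = -129/77 - 370/113 = -43067/8701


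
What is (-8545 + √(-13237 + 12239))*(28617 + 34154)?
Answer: -536378195 + 62771*I*√998 ≈ -5.3638e+8 + 1.983e+6*I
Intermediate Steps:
(-8545 + √(-13237 + 12239))*(28617 + 34154) = (-8545 + √(-998))*62771 = (-8545 + I*√998)*62771 = -536378195 + 62771*I*√998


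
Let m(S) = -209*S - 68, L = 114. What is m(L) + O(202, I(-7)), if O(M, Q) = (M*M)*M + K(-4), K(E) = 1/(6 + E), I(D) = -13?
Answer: 16437029/2 ≈ 8.2185e+6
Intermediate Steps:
O(M, Q) = 1/2 + M**3 (O(M, Q) = (M*M)*M + 1/(6 - 4) = M**2*M + 1/2 = M**3 + 1/2 = 1/2 + M**3)
m(S) = -68 - 209*S
m(L) + O(202, I(-7)) = (-68 - 209*114) + (1/2 + 202**3) = (-68 - 23826) + (1/2 + 8242408) = -23894 + 16484817/2 = 16437029/2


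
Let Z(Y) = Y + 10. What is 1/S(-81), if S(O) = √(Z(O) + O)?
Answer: -I*√38/76 ≈ -0.081111*I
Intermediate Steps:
Z(Y) = 10 + Y
S(O) = √(10 + 2*O) (S(O) = √((10 + O) + O) = √(10 + 2*O))
1/S(-81) = 1/(√(10 + 2*(-81))) = 1/(√(10 - 162)) = 1/(√(-152)) = 1/(2*I*√38) = -I*√38/76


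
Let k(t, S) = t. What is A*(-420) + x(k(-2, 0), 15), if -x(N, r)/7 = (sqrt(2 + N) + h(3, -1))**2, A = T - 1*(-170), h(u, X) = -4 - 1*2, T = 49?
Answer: -92232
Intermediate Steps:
h(u, X) = -6 (h(u, X) = -4 - 2 = -6)
A = 219 (A = 49 - 1*(-170) = 49 + 170 = 219)
x(N, r) = -7*(-6 + sqrt(2 + N))**2 (x(N, r) = -7*(sqrt(2 + N) - 6)**2 = -7*(-6 + sqrt(2 + N))**2)
A*(-420) + x(k(-2, 0), 15) = 219*(-420) - 7*(-6 + sqrt(2 - 2))**2 = -91980 - 7*(-6 + sqrt(0))**2 = -91980 - 7*(-6 + 0)**2 = -91980 - 7*(-6)**2 = -91980 - 7*36 = -91980 - 252 = -92232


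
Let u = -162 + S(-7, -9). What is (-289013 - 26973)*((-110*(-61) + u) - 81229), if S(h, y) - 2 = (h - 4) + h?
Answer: 23603206242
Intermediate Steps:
S(h, y) = -2 + 2*h (S(h, y) = 2 + ((h - 4) + h) = 2 + ((-4 + h) + h) = 2 + (-4 + 2*h) = -2 + 2*h)
u = -178 (u = -162 + (-2 + 2*(-7)) = -162 + (-2 - 14) = -162 - 16 = -178)
(-289013 - 26973)*((-110*(-61) + u) - 81229) = (-289013 - 26973)*((-110*(-61) - 178) - 81229) = -315986*((6710 - 178) - 81229) = -315986*(6532 - 81229) = -315986*(-74697) = 23603206242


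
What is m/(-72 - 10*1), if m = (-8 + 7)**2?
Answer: -1/82 ≈ -0.012195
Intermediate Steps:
m = 1 (m = (-1)**2 = 1)
m/(-72 - 10*1) = 1/(-72 - 10*1) = 1/(-72 - 10) = 1/(-82) = -1/82*1 = -1/82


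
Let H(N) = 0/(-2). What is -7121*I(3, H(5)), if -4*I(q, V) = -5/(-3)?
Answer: 35605/12 ≈ 2967.1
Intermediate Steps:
H(N) = 0 (H(N) = 0*(-½) = 0)
I(q, V) = -5/12 (I(q, V) = -(-5)/(4*(-3)) = -(-5)*(-1)/(4*3) = -¼*5/3 = -5/12)
-7121*I(3, H(5)) = -7121*(-5/12) = 35605/12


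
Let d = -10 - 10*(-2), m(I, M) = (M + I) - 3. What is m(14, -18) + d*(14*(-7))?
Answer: -987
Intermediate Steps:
m(I, M) = -3 + I + M (m(I, M) = (I + M) - 3 = -3 + I + M)
d = 10 (d = -10 + 20 = 10)
m(14, -18) + d*(14*(-7)) = (-3 + 14 - 18) + 10*(14*(-7)) = -7 + 10*(-98) = -7 - 980 = -987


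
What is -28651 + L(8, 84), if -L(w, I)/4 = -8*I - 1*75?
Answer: -25663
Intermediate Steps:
L(w, I) = 300 + 32*I (L(w, I) = -4*(-8*I - 1*75) = -4*(-8*I - 75) = -4*(-75 - 8*I) = 300 + 32*I)
-28651 + L(8, 84) = -28651 + (300 + 32*84) = -28651 + (300 + 2688) = -28651 + 2988 = -25663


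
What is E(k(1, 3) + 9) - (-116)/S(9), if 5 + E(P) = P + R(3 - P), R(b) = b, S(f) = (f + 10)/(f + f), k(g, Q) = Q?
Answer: 2050/19 ≈ 107.89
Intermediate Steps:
S(f) = (10 + f)/(2*f) (S(f) = (10 + f)/((2*f)) = (10 + f)*(1/(2*f)) = (10 + f)/(2*f))
E(P) = -2 (E(P) = -5 + (P + (3 - P)) = -5 + 3 = -2)
E(k(1, 3) + 9) - (-116)/S(9) = -2 - (-116)/((½)*(10 + 9)/9) = -2 - (-116)/((½)*(⅑)*19) = -2 - (-116)/19/18 = -2 - (-116)*18/19 = -2 - 1*(-2088/19) = -2 + 2088/19 = 2050/19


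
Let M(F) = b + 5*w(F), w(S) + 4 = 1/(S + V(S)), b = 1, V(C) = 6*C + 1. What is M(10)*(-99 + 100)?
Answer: -1344/71 ≈ -18.930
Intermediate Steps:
V(C) = 1 + 6*C
w(S) = -4 + 1/(1 + 7*S) (w(S) = -4 + 1/(S + (1 + 6*S)) = -4 + 1/(1 + 7*S))
M(F) = 1 + 5*(-3 - 28*F)/(1 + 7*F) (M(F) = 1 + 5*((-3 - 28*F)/(1 + 7*F)) = 1 + 5*(-3 - 28*F)/(1 + 7*F))
M(10)*(-99 + 100) = (7*(-2 - 19*10)/(1 + 7*10))*(-99 + 100) = (7*(-2 - 190)/(1 + 70))*1 = (7*(-192)/71)*1 = (7*(1/71)*(-192))*1 = -1344/71*1 = -1344/71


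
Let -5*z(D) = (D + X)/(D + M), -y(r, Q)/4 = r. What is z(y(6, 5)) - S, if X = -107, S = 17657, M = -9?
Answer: -2913536/165 ≈ -17658.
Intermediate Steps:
y(r, Q) = -4*r
z(D) = -(-107 + D)/(5*(-9 + D)) (z(D) = -(D - 107)/(5*(D - 9)) = -(-107 + D)/(5*(-9 + D)))
z(y(6, 5)) - S = (107 - (-4)*6)/(5*(-9 - 4*6)) - 1*17657 = (107 - 1*(-24))/(5*(-9 - 24)) - 17657 = (1/5)*(107 + 24)/(-33) - 17657 = (1/5)*(-1/33)*131 - 17657 = -131/165 - 17657 = -2913536/165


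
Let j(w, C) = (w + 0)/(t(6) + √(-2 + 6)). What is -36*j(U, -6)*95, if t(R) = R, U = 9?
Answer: -7695/2 ≈ -3847.5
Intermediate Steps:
j(w, C) = w/8 (j(w, C) = (w + 0)/(6 + √(-2 + 6)) = w/(6 + √4) = w/(6 + 2) = w/8)
-36*j(U, -6)*95 = -9*9/2*95 = -36*9/8*95 = -81/2*95 = -7695/2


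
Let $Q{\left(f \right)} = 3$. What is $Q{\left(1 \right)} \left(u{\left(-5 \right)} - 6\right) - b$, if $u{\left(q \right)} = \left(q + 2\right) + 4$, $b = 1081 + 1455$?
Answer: $-2551$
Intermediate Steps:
$b = 2536$
$u{\left(q \right)} = 6 + q$ ($u{\left(q \right)} = \left(2 + q\right) + 4 = 6 + q$)
$Q{\left(1 \right)} \left(u{\left(-5 \right)} - 6\right) - b = 3 \left(\left(6 - 5\right) - 6\right) - 2536 = 3 \left(1 - 6\right) - 2536 = 3 \left(-5\right) - 2536 = -15 - 2536 = -2551$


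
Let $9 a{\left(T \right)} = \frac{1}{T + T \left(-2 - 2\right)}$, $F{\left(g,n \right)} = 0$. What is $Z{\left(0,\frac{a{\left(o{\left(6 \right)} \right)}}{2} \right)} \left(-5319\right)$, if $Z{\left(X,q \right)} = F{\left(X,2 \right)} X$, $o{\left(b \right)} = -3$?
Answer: $0$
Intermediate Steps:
$a{\left(T \right)} = - \frac{1}{27 T}$ ($a{\left(T \right)} = \frac{1}{9 \left(T + T \left(-2 - 2\right)\right)} = \frac{1}{9 \left(T + T \left(-4\right)\right)} = \frac{1}{9 \left(T - 4 T\right)} = \frac{1}{9 \left(- 3 T\right)} = \frac{\left(- \frac{1}{3}\right) \frac{1}{T}}{9} = - \frac{1}{27 T}$)
$Z{\left(X,q \right)} = 0$ ($Z{\left(X,q \right)} = 0 X = 0$)
$Z{\left(0,\frac{a{\left(o{\left(6 \right)} \right)}}{2} \right)} \left(-5319\right) = 0 \left(-5319\right) = 0$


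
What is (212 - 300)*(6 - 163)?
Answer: 13816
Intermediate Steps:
(212 - 300)*(6 - 163) = -88*(-157) = 13816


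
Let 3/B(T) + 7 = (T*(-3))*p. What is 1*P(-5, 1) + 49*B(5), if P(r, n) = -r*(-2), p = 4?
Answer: -817/67 ≈ -12.194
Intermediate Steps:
P(r, n) = 2*r
B(T) = 3/(-7 - 12*T) (B(T) = 3/(-7 + (T*(-3))*4) = 3/(-7 - 3*T*4) = 3/(-7 - 12*T))
1*P(-5, 1) + 49*B(5) = 1*(2*(-5)) + 49*(-3/(7 + 12*5)) = 1*(-10) + 49*(-3/(7 + 60)) = -10 + 49*(-3/67) = -10 - 147/67 = -817/67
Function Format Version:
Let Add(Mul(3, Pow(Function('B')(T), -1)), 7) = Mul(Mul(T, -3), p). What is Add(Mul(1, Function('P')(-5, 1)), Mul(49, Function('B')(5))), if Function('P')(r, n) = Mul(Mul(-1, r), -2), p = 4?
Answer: Rational(-817, 67) ≈ -12.194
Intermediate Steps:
Function('P')(r, n) = Mul(2, r)
Function('B')(T) = Mul(3, Pow(Add(-7, Mul(-12, T)), -1)) (Function('B')(T) = Mul(3, Pow(Add(-7, Mul(Mul(T, -3), 4)), -1)) = Mul(3, Pow(Add(-7, Mul(Mul(-3, T), 4)), -1)) = Mul(3, Pow(Add(-7, Mul(-12, T)), -1)))
Add(Mul(1, Function('P')(-5, 1)), Mul(49, Function('B')(5))) = Add(Mul(1, Mul(2, -5)), Mul(49, Mul(-3, Pow(Add(7, Mul(12, 5)), -1)))) = Add(Mul(1, -10), Mul(49, Mul(-3, Pow(Add(7, 60), -1)))) = Add(-10, Mul(49, Mul(-3, Pow(67, -1)))) = Add(-10, Mul(49, Mul(-3, Rational(1, 67)))) = Add(-10, Mul(49, Rational(-3, 67))) = Add(-10, Rational(-147, 67)) = Rational(-817, 67)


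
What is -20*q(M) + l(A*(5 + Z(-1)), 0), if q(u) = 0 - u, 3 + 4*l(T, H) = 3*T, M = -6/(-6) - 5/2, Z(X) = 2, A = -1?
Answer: -36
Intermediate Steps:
M = -3/2 (M = -6*(-1/6) - 5*1/2 = 1 - 5/2 = -3/2 ≈ -1.5000)
l(T, H) = -3/4 + 3*T/4 (l(T, H) = -3/4 + (3*T)/4 = -3/4 + 3*T/4)
q(u) = -u
-20*q(M) + l(A*(5 + Z(-1)), 0) = -(-20)*(-3)/2 + (-3/4 + 3*(-(5 + 2))/4) = -20*3/2 + (-3/4 + 3*(-1*7)/4) = -30 + (-3/4 + (3/4)*(-7)) = -30 + (-3/4 - 21/4) = -30 - 6 = -36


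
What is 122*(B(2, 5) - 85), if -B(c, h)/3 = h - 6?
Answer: -10004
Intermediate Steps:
B(c, h) = 18 - 3*h (B(c, h) = -3*(h - 6) = -3*(-6 + h) = 18 - 3*h)
122*(B(2, 5) - 85) = 122*((18 - 3*5) - 85) = 122*((18 - 15) - 85) = 122*(3 - 85) = 122*(-82) = -10004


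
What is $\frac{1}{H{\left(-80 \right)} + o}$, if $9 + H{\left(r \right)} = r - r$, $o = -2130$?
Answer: $- \frac{1}{2139} \approx -0.00046751$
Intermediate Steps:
$H{\left(r \right)} = -9$ ($H{\left(r \right)} = -9 + \left(r - r\right) = -9 + 0 = -9$)
$\frac{1}{H{\left(-80 \right)} + o} = \frac{1}{-9 - 2130} = \frac{1}{-2139} = - \frac{1}{2139}$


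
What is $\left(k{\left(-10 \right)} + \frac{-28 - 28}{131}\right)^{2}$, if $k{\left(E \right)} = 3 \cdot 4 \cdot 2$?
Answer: $\frac{9535744}{17161} \approx 555.66$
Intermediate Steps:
$k{\left(E \right)} = 24$ ($k{\left(E \right)} = 12 \cdot 2 = 24$)
$\left(k{\left(-10 \right)} + \frac{-28 - 28}{131}\right)^{2} = \left(24 + \frac{-28 - 28}{131}\right)^{2} = \left(24 + \left(-28 - 28\right) \frac{1}{131}\right)^{2} = \left(24 - \frac{56}{131}\right)^{2} = \left(\frac{3088}{131}\right)^{2} = \frac{9535744}{17161}$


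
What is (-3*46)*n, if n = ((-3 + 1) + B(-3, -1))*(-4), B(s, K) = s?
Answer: -2760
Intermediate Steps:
n = 20 (n = ((-3 + 1) - 3)*(-4) = (-2 - 3)*(-4) = -5*(-4) = 20)
(-3*46)*n = -3*46*20 = -138*20 = -2760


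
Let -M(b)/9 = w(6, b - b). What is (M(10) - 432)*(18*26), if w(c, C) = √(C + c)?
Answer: -202176 - 4212*√6 ≈ -2.1249e+5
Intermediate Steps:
M(b) = -9*√6 (M(b) = -9*√((b - b) + 6) = -9*√(0 + 6) = -9*√6)
(M(10) - 432)*(18*26) = (-9*√6 - 432)*(18*26) = (-432 - 9*√6)*468 = -202176 - 4212*√6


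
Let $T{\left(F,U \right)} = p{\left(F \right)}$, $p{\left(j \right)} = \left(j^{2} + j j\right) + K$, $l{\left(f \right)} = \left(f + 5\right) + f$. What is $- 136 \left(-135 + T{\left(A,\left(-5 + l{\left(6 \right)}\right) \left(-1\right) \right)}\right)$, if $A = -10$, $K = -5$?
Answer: $-8160$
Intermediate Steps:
$l{\left(f \right)} = 5 + 2 f$ ($l{\left(f \right)} = \left(5 + f\right) + f = 5 + 2 f$)
$p{\left(j \right)} = -5 + 2 j^{2}$ ($p{\left(j \right)} = \left(j^{2} + j j\right) - 5 = \left(j^{2} + j^{2}\right) - 5 = 2 j^{2} - 5 = -5 + 2 j^{2}$)
$T{\left(F,U \right)} = -5 + 2 F^{2}$
$- 136 \left(-135 + T{\left(A,\left(-5 + l{\left(6 \right)}\right) \left(-1\right) \right)}\right) = - 136 \left(-135 - \left(5 - 2 \left(-10\right)^{2}\right)\right) = - 136 \left(-135 + \left(-5 + 2 \cdot 100\right)\right) = - 136 \left(-135 + \left(-5 + 200\right)\right) = - 136 \left(-135 + 195\right) = \left(-136\right) 60 = -8160$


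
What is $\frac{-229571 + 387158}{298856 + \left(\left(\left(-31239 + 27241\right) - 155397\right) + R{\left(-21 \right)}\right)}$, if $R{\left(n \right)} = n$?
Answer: $\frac{52529}{46480} \approx 1.1301$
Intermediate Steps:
$\frac{-229571 + 387158}{298856 + \left(\left(\left(-31239 + 27241\right) - 155397\right) + R{\left(-21 \right)}\right)} = \frac{-229571 + 387158}{298856 + \left(\left(\left(-31239 + 27241\right) - 155397\right) - 21\right)} = \frac{157587}{298856 - 159416} = \frac{157587}{139440} = 157587 \cdot \frac{1}{139440} = \frac{52529}{46480}$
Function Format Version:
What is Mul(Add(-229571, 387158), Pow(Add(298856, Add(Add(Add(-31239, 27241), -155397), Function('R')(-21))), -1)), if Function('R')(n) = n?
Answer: Rational(52529, 46480) ≈ 1.1301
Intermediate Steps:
Mul(Add(-229571, 387158), Pow(Add(298856, Add(Add(Add(-31239, 27241), -155397), Function('R')(-21))), -1)) = Mul(Add(-229571, 387158), Pow(Add(298856, Add(Add(Add(-31239, 27241), -155397), -21)), -1)) = Mul(157587, Pow(Add(298856, Add(Add(-3998, -155397), -21)), -1)) = Mul(157587, Pow(Add(298856, Add(-159395, -21)), -1)) = Mul(157587, Pow(Add(298856, -159416), -1)) = Mul(157587, Pow(139440, -1)) = Mul(157587, Rational(1, 139440)) = Rational(52529, 46480)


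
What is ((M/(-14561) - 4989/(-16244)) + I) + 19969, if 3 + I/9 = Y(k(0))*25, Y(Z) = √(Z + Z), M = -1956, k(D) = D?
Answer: 4716963422821/236528884 ≈ 19942.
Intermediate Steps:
Y(Z) = √2*√Z (Y(Z) = √(2*Z) = √2*√Z)
I = -27 (I = -27 + 9*((√2*√0)*25) = -27 + 9*((√2*0)*25) = -27 + 9*(0*25) = -27 + 9*0 = -27 + 0 = -27)
((M/(-14561) - 4989/(-16244)) + I) + 19969 = ((-1956/(-14561) - 4989/(-16244)) - 27) + 19969 = ((-1956*(-1/14561) - 4989*(-1/16244)) - 27) + 19969 = ((1956/14561 + 4989/16244) - 27) + 19969 = (104418093/236528884 - 27) + 19969 = -6281861775/236528884 + 19969 = 4716963422821/236528884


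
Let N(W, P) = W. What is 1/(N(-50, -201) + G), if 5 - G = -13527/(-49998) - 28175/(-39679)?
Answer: -661290214/30406536791 ≈ -0.021748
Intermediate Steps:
G = 2657973909/661290214 (G = 5 - (-13527/(-49998) - 28175/(-39679)) = 5 - (-13527*(-1/49998) - 28175*(-1/39679)) = 5 - (4509/16666 + 28175/39679) = 5 - 1*648477161/661290214 = 5 - 648477161/661290214 = 2657973909/661290214 ≈ 4.0194)
1/(N(-50, -201) + G) = 1/(-50 + 2657973909/661290214) = 1/(-30406536791/661290214) = -661290214/30406536791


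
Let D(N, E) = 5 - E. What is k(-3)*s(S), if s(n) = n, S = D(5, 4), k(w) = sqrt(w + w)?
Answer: I*sqrt(6) ≈ 2.4495*I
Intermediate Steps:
k(w) = sqrt(2)*sqrt(w) (k(w) = sqrt(2*w) = sqrt(2)*sqrt(w))
S = 1 (S = 5 - 1*4 = 5 - 4 = 1)
k(-3)*s(S) = (sqrt(2)*sqrt(-3))*1 = (sqrt(2)*(I*sqrt(3)))*1 = (I*sqrt(6))*1 = I*sqrt(6)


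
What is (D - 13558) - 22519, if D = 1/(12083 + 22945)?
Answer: -1263705155/35028 ≈ -36077.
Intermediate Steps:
D = 1/35028 ≈ 2.8549e-5
(D - 13558) - 22519 = (1/35028 - 13558) - 22519 = -474909623/35028 - 22519 = -1263705155/35028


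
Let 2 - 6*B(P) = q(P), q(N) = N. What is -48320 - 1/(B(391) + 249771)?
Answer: -72394811846/1498237 ≈ -48320.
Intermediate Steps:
B(P) = ⅓ - P/6
-48320 - 1/(B(391) + 249771) = -48320 - 1/((⅓ - ⅙*391) + 249771) = -48320 - 1/((⅓ - 391/6) + 249771) = -48320 - 1/(-389/6 + 249771) = -48320 - 1/1498237/6 = -48320 - 1*6/1498237 = -48320 - 6/1498237 = -72394811846/1498237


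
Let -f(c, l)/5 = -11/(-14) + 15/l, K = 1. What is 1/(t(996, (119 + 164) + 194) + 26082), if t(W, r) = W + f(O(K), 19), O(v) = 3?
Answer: 266/7200653 ≈ 3.6941e-5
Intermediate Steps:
f(c, l) = -55/14 - 75/l (f(c, l) = -5*(-11/(-14) + 15/l) = -5*(-11*(-1/14) + 15/l) = -5*(11/14 + 15/l) = -55/14 - 75/l)
t(W, r) = -2095/266 + W (t(W, r) = W + (-55/14 - 75/19) = W - 2095/266 = -2095/266 + W)
1/(t(996, (119 + 164) + 194) + 26082) = 1/((-2095/266 + 996) + 26082) = 1/(262841/266 + 26082) = 1/(7200653/266) = 266/7200653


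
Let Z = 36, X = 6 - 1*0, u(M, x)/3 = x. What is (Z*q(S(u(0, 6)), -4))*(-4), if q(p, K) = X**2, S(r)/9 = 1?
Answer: -5184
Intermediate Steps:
u(M, x) = 3*x
X = 6 (X = 6 + 0 = 6)
S(r) = 9 (S(r) = 9*1 = 9)
q(p, K) = 36 (q(p, K) = 6**2 = 36)
(Z*q(S(u(0, 6)), -4))*(-4) = (36*36)*(-4) = 1296*(-4) = -5184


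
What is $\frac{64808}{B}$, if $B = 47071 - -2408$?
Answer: $\frac{64808}{49479} \approx 1.3098$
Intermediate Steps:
$B = 49479$ ($B = 47071 + 2408 = 49479$)
$\frac{64808}{B} = \frac{64808}{49479}$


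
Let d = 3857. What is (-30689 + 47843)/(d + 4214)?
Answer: 17154/8071 ≈ 2.1254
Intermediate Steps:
(-30689 + 47843)/(d + 4214) = (-30689 + 47843)/(3857 + 4214) = 17154/8071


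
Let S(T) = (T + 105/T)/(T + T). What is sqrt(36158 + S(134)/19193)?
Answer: sqrt(956664625528557354)/5143724 ≈ 190.15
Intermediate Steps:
S(T) = (T + 105/T)/(2*T) (S(T) = (T + 105/T)/((2*T)) = (T + 105/T)*(1/(2*T)) = (T + 105/T)/(2*T))
sqrt(36158 + S(134)/19193) = sqrt(36158 + ((1/2)*(105 + 134**2)/134**2)/19193) = sqrt(36158 + ((1/2)*(1/17956)*(105 + 17956))*(1/19193)) = sqrt(36158 + ((1/2)*(1/17956)*18061)*(1/19193)) = sqrt(36158 + (18061/35912)*(1/19193)) = sqrt(36158 + 18061/689259016) = sqrt(24922227518589/689259016) = sqrt(956664625528557354)/5143724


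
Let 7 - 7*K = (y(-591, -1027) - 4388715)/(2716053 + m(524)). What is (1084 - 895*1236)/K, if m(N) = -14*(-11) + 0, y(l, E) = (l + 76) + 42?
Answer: -21012446974064/23402637 ≈ -8.9787e+5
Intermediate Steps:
y(l, E) = 118 + l (y(l, E) = (76 + l) + 42 = 118 + l)
m(N) = 154 (m(N) = 154 + 0 = 154)
K = 23402637/19013449 (K = 1 - ((118 - 591) - 4388715)/(7*(2716053 + 154)) = 1 - (-473 - 4388715)/(7*2716207) = 1 - (-4389188)/(7*2716207) = 1 - ⅐*(-4389188/2716207) = 1 + 4389188/19013449 = 23402637/19013449 ≈ 1.2308)
(1084 - 895*1236)/K = (1084 - 895*1236)/(23402637/19013449) = (1084 - 1106220)*(19013449/23402637) = -1105136*19013449/23402637 = -21012446974064/23402637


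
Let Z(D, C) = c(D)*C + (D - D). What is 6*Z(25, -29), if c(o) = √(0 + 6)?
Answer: -174*√6 ≈ -426.21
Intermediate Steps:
c(o) = √6
Z(D, C) = C*√6 (Z(D, C) = √6*C + (D - D) = C*√6 + 0 = C*√6)
6*Z(25, -29) = 6*(-29*√6) = -174*√6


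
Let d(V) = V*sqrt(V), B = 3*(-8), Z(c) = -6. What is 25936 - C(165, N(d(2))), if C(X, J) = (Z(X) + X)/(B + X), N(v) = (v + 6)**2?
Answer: 1218939/47 ≈ 25935.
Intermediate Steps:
B = -24
d(V) = V**(3/2)
N(v) = (6 + v)**2
C(X, J) = (-6 + X)/(-24 + X)
25936 - C(165, N(d(2))) = 25936 - (-6 + 165)/(-24 + 165) = 25936 - 159/141 = 25936 - 1*53/47 = 25936 - 53/47 = 1218939/47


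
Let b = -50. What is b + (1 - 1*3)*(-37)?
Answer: 24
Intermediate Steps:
b + (1 - 1*3)*(-37) = -50 + (1 - 1*3)*(-37) = -50 + (1 - 3)*(-37) = -50 - 2*(-37) = -50 + 74 = 24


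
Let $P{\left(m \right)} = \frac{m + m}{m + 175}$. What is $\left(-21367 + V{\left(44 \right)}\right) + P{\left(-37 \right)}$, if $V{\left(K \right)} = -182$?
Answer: $- \frac{1486918}{69} \approx -21550.0$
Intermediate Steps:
$P{\left(m \right)} = \frac{2 m}{175 + m}$
$\left(-21367 + V{\left(44 \right)}\right) + P{\left(-37 \right)} = \left(-21367 - 182\right) + 2 \left(-37\right) \frac{1}{175 - 37} = -21549 + 2 \left(-37\right) \frac{1}{138} = -21549 - \frac{37}{69} = - \frac{1486918}{69}$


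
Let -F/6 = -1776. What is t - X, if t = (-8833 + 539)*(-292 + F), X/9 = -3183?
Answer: -85930369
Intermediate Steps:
F = 10656 (F = -6*(-1776) = 10656)
X = -28647 (X = 9*(-3183) = -28647)
t = -85959016 (t = (-8833 + 539)*(-292 + 10656) = -8294*10364 = -85959016)
t - X = -85959016 - 1*(-28647) = -85959016 + 28647 = -85930369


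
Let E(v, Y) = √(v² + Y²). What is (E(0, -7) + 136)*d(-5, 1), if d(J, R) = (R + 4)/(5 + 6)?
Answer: 65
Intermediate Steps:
d(J, R) = 4/11 + R/11 (d(J, R) = (4 + R)/11 = (4 + R)*(1/11) = 4/11 + R/11)
E(v, Y) = √(Y² + v²)
(E(0, -7) + 136)*d(-5, 1) = (√((-7)² + 0²) + 136)*(4/11 + (1/11)*1) = (√(49 + 0) + 136)*(4/11 + 1/11) = (√49 + 136)*(5/11) = (7 + 136)*(5/11) = 143*(5/11) = 65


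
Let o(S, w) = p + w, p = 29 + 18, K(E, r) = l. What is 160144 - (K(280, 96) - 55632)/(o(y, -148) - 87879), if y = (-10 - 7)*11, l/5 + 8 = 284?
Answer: 3522353717/21995 ≈ 1.6014e+5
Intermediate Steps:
l = 1380 (l = -40 + 5*284 = -40 + 1420 = 1380)
K(E, r) = 1380
p = 47
y = -187 (y = -17*11 = -187)
o(S, w) = 47 + w
160144 - (K(280, 96) - 55632)/(o(y, -148) - 87879) = 160144 - (1380 - 55632)/((47 - 148) - 87879) = 160144 - (-54252)/(-101 - 87879) = 160144 - (-54252)/(-87980) = 160144 - (-54252)*(-1)/87980 = 160144 - 1*13563/21995 = 160144 - 13563/21995 = 3522353717/21995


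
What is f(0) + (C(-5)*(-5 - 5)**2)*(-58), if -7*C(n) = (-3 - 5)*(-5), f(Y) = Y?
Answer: 232000/7 ≈ 33143.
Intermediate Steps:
C(n) = -40/7 (C(n) = -(-3 - 5)*(-5)/7 = -(-8)*(-5)/7 = -1/7*40 = -40/7)
f(0) + (C(-5)*(-5 - 5)**2)*(-58) = 0 - 40*(-5 - 5)**2/7*(-58) = 0 - 40/7*(-10)**2*(-58) = 0 - 40/7*100*(-58) = 0 - 4000/7*(-58) = 0 + 232000/7 = 232000/7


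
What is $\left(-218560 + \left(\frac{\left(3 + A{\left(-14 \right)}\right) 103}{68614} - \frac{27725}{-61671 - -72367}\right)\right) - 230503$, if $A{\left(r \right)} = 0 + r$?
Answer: $- \frac{23540511378885}{52421096} \approx -4.4907 \cdot 10^{5}$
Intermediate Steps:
$A{\left(r \right)} = r$
$\left(-218560 + \left(\frac{\left(3 + A{\left(-14 \right)}\right) 103}{68614} - \frac{27725}{-61671 - -72367}\right)\right) - 230503 = \left(-218560 + \left(\frac{\left(3 - 14\right) 103}{68614} - \frac{27725}{-61671 - -72367}\right)\right) - 230503 = \left(-218560 + \left(\left(-11\right) 103 \cdot \frac{1}{68614} - \frac{27725}{-61671 + 72367}\right)\right) - 230503 = \left(-218560 - \left(\frac{1133}{68614} + \frac{27725}{10696}\right)\right) - 230503 = \left(-218560 - \frac{136745837}{52421096}\right) - 230503 = - \frac{11457291487597}{52421096} - 230503 = - \frac{23540511378885}{52421096}$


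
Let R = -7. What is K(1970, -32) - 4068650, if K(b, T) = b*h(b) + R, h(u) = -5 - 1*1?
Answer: -4080477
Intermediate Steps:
h(u) = -6 (h(u) = -5 - 1 = -6)
K(b, T) = -7 - 6*b (K(b, T) = b*(-6) - 7 = -6*b - 7 = -7 - 6*b)
K(1970, -32) - 4068650 = (-7 - 6*1970) - 4068650 = (-7 - 11820) - 4068650 = -11827 - 4068650 = -4080477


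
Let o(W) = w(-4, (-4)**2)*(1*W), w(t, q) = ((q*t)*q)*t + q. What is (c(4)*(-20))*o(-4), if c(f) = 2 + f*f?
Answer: 5921280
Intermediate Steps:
c(f) = 2 + f**2
w(t, q) = q + q**2*t**2 (w(t, q) = (t*q**2)*t + q = q**2*t**2 + q = q + q**2*t**2)
o(W) = 4112*W (o(W) = ((-4)**2*(1 + (-4)**2*(-4)**2))*(1*W) = (16*(1 + 16*16))*W = (16*(1 + 256))*W = (16*257)*W = 4112*W)
(c(4)*(-20))*o(-4) = ((2 + 4**2)*(-20))*(4112*(-4)) = ((2 + 16)*(-20))*(-16448) = (18*(-20))*(-16448) = -360*(-16448) = 5921280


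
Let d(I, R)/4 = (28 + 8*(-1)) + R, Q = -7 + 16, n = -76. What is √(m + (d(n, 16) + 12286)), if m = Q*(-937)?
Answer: √3997 ≈ 63.222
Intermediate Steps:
Q = 9
d(I, R) = 80 + 4*R (d(I, R) = 4*((28 + 8*(-1)) + R) = 4*((28 - 8) + R) = 4*(20 + R) = 80 + 4*R)
m = -8433 (m = 9*(-937) = -8433)
√(m + (d(n, 16) + 12286)) = √(-8433 + ((80 + 4*16) + 12286)) = √(-8433 + ((80 + 64) + 12286)) = √(-8433 + (144 + 12286)) = √(-8433 + 12430) = √3997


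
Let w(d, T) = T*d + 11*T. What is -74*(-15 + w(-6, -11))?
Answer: 5180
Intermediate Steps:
w(d, T) = 11*T + T*d
-74*(-15 + w(-6, -11)) = -74*(-15 - 11*(11 - 6)) = -74*(-15 - 11*5) = -74*(-15 - 55) = -74*(-70) = 5180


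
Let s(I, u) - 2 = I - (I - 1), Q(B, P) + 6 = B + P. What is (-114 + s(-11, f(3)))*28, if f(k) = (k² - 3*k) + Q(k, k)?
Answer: -3108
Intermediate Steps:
Q(B, P) = -6 + B + P (Q(B, P) = -6 + (B + P) = -6 + B + P)
f(k) = -6 + k² - k (f(k) = (k² - 3*k) + (-6 + k + k) = (k² - 3*k) + (-6 + 2*k) = -6 + k² - k)
s(I, u) = 3 (s(I, u) = 2 + (I - (I - 1)) = 2 + (I - (-1 + I)) = 2 + (I + (1 - I)) = 2 + 1 = 3)
(-114 + s(-11, f(3)))*28 = (-114 + 3)*28 = -111*28 = -3108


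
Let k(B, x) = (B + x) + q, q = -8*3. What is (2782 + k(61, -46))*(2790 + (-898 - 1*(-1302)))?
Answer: 8856962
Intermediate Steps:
q = -24
k(B, x) = -24 + B + x (k(B, x) = (B + x) - 24 = -24 + B + x)
(2782 + k(61, -46))*(2790 + (-898 - 1*(-1302))) = (2782 + (-24 + 61 - 46))*(2790 + (-898 - 1*(-1302))) = (2782 - 9)*(2790 + (-898 + 1302)) = 2773*(2790 + 404) = 2773*3194 = 8856962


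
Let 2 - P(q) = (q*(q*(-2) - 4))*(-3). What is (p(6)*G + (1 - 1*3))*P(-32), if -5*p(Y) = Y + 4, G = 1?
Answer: 23032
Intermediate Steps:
p(Y) = -4/5 - Y/5 (p(Y) = -(Y + 4)/5 = -(4 + Y)/5 = -4/5 - Y/5)
P(q) = 2 + 3*q*(-4 - 2*q) (P(q) = 2 - q*(q*(-2) - 4)*(-3) = 2 - q*(-2*q - 4)*(-3) = 2 - q*(-4 - 2*q)*(-3) = 2 - (-3)*q*(-4 - 2*q) = 2 + 3*q*(-4 - 2*q))
(p(6)*G + (1 - 1*3))*P(-32) = ((-4/5 - 1/5*6)*1 + (1 - 1*3))*(2 - 12*(-32) - 6*(-32)**2) = ((-4/5 - 6/5)*1 + (1 - 3))*(2 + 384 - 6*1024) = (-2*1 - 2)*(2 + 384 - 6144) = (-2 - 2)*(-5758) = -4*(-5758) = 23032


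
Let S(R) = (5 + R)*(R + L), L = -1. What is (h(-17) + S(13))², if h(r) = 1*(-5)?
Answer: 44521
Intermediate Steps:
h(r) = -5
S(R) = (-1 + R)*(5 + R) (S(R) = (5 + R)*(R - 1) = (5 + R)*(-1 + R) = (-1 + R)*(5 + R))
(h(-17) + S(13))² = (-5 + (-5 + 13² + 4*13))² = (-5 + (-5 + 169 + 52))² = (-5 + 216)² = 211² = 44521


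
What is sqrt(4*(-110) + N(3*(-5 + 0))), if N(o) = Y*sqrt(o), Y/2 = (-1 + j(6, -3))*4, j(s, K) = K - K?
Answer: 2*sqrt(-110 - 2*I*sqrt(15)) ≈ 0.73809 - 20.989*I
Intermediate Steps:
j(s, K) = 0
Y = -8 (Y = 2*((-1 + 0)*4) = 2*(-1*4) = 2*(-4) = -8)
N(o) = -8*sqrt(o)
sqrt(4*(-110) + N(3*(-5 + 0))) = sqrt(4*(-110) - 8*sqrt(3)*sqrt(-5 + 0)) = sqrt(-440 - 8*I*sqrt(15))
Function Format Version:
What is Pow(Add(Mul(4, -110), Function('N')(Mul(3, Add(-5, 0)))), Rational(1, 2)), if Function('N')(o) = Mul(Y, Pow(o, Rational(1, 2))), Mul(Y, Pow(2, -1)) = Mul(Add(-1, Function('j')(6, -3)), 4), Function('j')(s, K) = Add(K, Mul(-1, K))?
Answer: Mul(2, Pow(Add(-110, Mul(-2, I, Pow(15, Rational(1, 2)))), Rational(1, 2))) ≈ Add(0.73809, Mul(-20.989, I))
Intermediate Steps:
Function('j')(s, K) = 0
Y = -8 (Y = Mul(2, Mul(Add(-1, 0), 4)) = Mul(2, Mul(-1, 4)) = Mul(2, -4) = -8)
Function('N')(o) = Mul(-8, Pow(o, Rational(1, 2)))
Pow(Add(Mul(4, -110), Function('N')(Mul(3, Add(-5, 0)))), Rational(1, 2)) = Pow(Add(Mul(4, -110), Mul(-8, Pow(Mul(3, Add(-5, 0)), Rational(1, 2)))), Rational(1, 2)) = Pow(Add(-440, Mul(-8, Pow(Mul(3, -5), Rational(1, 2)))), Rational(1, 2)) = Pow(Add(-440, Mul(-8, Pow(-15, Rational(1, 2)))), Rational(1, 2)) = Pow(Add(-440, Mul(-8, Mul(I, Pow(15, Rational(1, 2))))), Rational(1, 2)) = Pow(Add(-440, Mul(-8, I, Pow(15, Rational(1, 2)))), Rational(1, 2))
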